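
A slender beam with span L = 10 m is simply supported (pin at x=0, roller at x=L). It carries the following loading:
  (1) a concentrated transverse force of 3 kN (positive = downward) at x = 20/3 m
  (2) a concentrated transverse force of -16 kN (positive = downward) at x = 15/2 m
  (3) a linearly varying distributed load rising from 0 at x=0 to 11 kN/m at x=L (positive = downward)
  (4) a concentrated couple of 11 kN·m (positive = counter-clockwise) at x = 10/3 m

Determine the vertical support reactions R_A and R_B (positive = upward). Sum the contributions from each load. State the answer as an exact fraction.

R_A = 493/30 kN, R_B = 767/30 kN

Load 1 — point force P=3 kN at a=20/3 m (b=L-a=10/3):
  R_A = Pb/L = 3·(10/3)/10 = 1 kN
  R_B = Pa/L = 3·(20/3)/10 = 2 kN
Load 2 — point force P=-16 kN at a=15/2 m (b=L-a=5/2):
  R_A = Pb/L = (-16)·(5/2)/10 = -4 kN
  R_B = Pa/L = (-16)·(15/2)/10 = -12 kN
Load 3 — triangular load w₀=11 kN/m (0→w₀ over full span):
  R_A = w₀L/6 = 11·10/6 = 55/3 kN
  R_B = w₀L/3 = 11·10/3 = 110/3 kN
Load 4 — applied couple M₀=11 kN·m at a=10/3 m (b=L-a=20/3):
  R_A = M₀/L = 11/10 kN
  R_B = -M₀/L = -11/10 kN
Superposition: R_A = 493/30 kN, R_B = 767/30 kN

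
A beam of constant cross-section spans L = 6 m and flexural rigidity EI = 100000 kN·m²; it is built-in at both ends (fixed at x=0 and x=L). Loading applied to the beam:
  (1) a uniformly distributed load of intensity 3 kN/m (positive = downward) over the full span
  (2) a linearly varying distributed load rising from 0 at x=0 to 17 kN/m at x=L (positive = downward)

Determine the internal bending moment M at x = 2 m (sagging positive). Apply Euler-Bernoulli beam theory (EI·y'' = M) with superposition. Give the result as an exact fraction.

M(2) = 424/45 kN·m

Load 1 — uniform load w=3 kN/m over full span:
  M_1 = wLx/2 - wL²/12 - wx²/2 = 3·6·2/2 - 3·6²/12 - 3·2²/2 = 3 kN·m
Load 2 — triangular load w₀=17 kN/m (0→w₀ over full span):
  M_2 = 3w₀Lx/20 - w₀L²/30 - w₀x³/(6L) = 3·17·6·2/20 - 17·6²/30 - 17·2³/(6·6) = 289/45 kN·m
Superposition: M = Σ M_i = 424/45 kN·m ≈ 9.422222 kN·m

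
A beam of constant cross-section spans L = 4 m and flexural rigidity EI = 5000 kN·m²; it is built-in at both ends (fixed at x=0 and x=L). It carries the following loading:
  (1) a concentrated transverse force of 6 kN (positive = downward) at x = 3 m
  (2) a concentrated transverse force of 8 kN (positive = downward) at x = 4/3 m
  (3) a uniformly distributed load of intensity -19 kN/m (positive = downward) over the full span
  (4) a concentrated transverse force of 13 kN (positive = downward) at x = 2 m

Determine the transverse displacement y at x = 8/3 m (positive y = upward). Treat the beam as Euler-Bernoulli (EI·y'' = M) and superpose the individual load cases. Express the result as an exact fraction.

y(8/3) = 1223/1366875 m

Load 1 — point force P=6 kN at a=3 m (b=L-a=1):
  y_1 = -Pb²x²(3aL-(3a+b)x)/(6L³EI)  [x≤a] = -6·1²·(8/3)²·(3·3·4-(3·3+1)·(8/3))/(6·4³·5000) = -7/33750 m
Load 2 — point force P=8 kN at a=4/3 m (b=L-a=8/3):
  y_2 = -Pa²(L-x)²(3bL-(3b+a)(L-x))/(6L³EI)  [x>a] = -8·(4/3)²·(4-(8/3))²·(3·(8/3)·4-(3·(8/3)+(4/3))·(4-(8/3)))/(6·4³·5000) = -352/1366875 m
Load 3 — uniform load w=-19 kN/m over full span:
  y_3 = -wx²(L-x)²/(24EI) = -(-19)·(8/3)²·(4-(8/3))²/(24·5000) = 304/151875 m
Load 4 — point force P=13 kN at a=2 m (b=L-a=2):
  y_4 = -Pa²(L-x)²(3bL-(3b+a)(L-x))/(6L³EI)  [x>a] = -13·2²·(4-(8/3))²·(3·2·4-(3·2+2)·(4-(8/3)))/(6·4³·5000) = -13/20250 m
Superposition: y = Σ y_i = 1223/1366875 m ≈ 0.000895 m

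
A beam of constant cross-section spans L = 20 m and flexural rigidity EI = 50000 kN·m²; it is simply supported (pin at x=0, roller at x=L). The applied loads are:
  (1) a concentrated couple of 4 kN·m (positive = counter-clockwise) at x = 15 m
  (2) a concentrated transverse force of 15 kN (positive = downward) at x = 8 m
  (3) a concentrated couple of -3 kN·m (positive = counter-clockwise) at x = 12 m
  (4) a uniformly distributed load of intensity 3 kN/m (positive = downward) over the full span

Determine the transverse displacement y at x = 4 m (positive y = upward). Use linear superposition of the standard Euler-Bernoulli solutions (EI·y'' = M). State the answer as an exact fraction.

y(4) = -2587/25000 m

Load 1 — applied couple M₀=4 kN·m at a=15 m (b=L-a=5):
  y_1 = (M₀x³/(6L)+C₁x)/EI  [x≤a] with C₁=M₀(3b²-L²)/(6L)=-65/6 = (4·4³/(6·20)+(-65/6)·4)/50000 = -103/125000 m
Load 2 — point force P=15 kN at a=8 m (b=L-a=12):
  y_2 = -Pbx(L²-b²-x²)/(6LEI)  [x≤a] = -15·12·4·(20²-12²-4²)/(6·20·50000) = -18/625 m
Load 3 — applied couple M₀=-3 kN·m at a=12 m (b=L-a=8):
  y_3 = (M₀x³/(6L)+C₁x)/EI  [x≤a] with C₁=M₀(3b²-L²)/(6L)=26/5 = ((-3)·4³/(6·20)+(26/5)·4)/50000 = 6/15625 m
Load 4 — uniform load w=3 kN/m over full span:
  y_4 = -wx(L³-2Lx²+x³)/(24EI) = -3·4·(20³-2·20·4²+4³)/(24·50000) = -232/3125 m
Superposition: y = Σ y_i = -2587/25000 m ≈ -0.103480 m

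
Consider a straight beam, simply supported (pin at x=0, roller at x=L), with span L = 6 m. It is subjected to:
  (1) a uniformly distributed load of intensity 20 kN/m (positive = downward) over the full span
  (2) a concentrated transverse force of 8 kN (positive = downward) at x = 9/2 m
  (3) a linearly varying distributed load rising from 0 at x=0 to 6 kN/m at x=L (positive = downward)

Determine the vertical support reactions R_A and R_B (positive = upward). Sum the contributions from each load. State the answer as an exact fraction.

R_A = 68 kN, R_B = 78 kN

Load 1 — uniform load w=20 kN/m over full span:
  R_A = wL/2 = 20·6/2 = 60 kN
  R_B = wL/2 = 20·6/2 = 60 kN
Load 2 — point force P=8 kN at a=9/2 m (b=L-a=3/2):
  R_A = Pb/L = 8·(3/2)/6 = 2 kN
  R_B = Pa/L = 8·(9/2)/6 = 6 kN
Load 3 — triangular load w₀=6 kN/m (0→w₀ over full span):
  R_A = w₀L/6 = 6·6/6 = 6 kN
  R_B = w₀L/3 = 6·6/3 = 12 kN
Superposition: R_A = 68 kN, R_B = 78 kN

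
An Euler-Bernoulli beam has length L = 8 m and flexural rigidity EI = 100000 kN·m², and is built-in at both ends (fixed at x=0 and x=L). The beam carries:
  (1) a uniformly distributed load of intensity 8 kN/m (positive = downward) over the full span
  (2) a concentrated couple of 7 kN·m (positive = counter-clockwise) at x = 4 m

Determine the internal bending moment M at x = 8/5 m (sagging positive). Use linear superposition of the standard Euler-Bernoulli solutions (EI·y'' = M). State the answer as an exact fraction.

Load 1 — uniform load w=8 kN/m over full span:
  M_1 = wLx/2 - wL²/12 - wx²/2 = 8·8·(8/5)/2 - 8·8²/12 - 8·(8/5)²/2 = -128/75 kN·m
Load 2 — applied couple M₀=7 kN·m at a=4 m (b=L-a=4):
  M_2 = R_Ax - M_A  [x≤a] with R_A=21/16, M_A=7/4 = (21/16)·(8/5) - (7/4) = 7/20 kN·m
Superposition: M = Σ M_i = -407/300 kN·m ≈ -1.356667 kN·m

M(8/5) = -407/300 kN·m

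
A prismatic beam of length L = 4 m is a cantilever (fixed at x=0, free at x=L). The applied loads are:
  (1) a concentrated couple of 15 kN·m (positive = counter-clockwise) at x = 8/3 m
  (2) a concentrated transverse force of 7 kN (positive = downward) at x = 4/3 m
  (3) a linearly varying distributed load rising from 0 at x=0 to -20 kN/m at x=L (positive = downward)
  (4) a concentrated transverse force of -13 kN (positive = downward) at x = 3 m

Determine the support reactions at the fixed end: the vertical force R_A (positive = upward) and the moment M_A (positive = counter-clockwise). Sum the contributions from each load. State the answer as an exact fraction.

R_A = -46 kN, M_A = -454/3 kN·m

Load 1 — applied couple M₀=15 kN·m at a=8/3 m (b=L-a=4/3):
  R_A = 0 kN
  M_A = -M₀ = -15 kN·m
Load 2 — point force P=7 kN at a=4/3 m (b=L-a=8/3):
  R_A = P = 7 kN
  M_A = Pa = 7·(4/3) = 28/3 kN·m
Load 3 — triangular load w₀=-20 kN/m (0→w₀ over full span):
  R_A = w₀L/2 = (-20)·4/2 = -40 kN
  M_A = w₀L²/3 = (-20)·4²/3 = -320/3 kN·m
Load 4 — point force P=-13 kN at a=3 m (b=L-a=1):
  R_A = P = (-13) = -13 kN
  M_A = Pa = (-13)·3 = -39 kN·m
Superposition: R_A = -46 kN, M_A = -454/3 kN·m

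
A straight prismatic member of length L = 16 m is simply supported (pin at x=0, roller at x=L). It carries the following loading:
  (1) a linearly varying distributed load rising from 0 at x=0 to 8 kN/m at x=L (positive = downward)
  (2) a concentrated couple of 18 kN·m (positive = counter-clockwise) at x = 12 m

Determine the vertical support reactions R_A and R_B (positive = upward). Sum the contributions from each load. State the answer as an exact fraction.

Load 1 — triangular load w₀=8 kN/m (0→w₀ over full span):
  R_A = w₀L/6 = 8·16/6 = 64/3 kN
  R_B = w₀L/3 = 8·16/3 = 128/3 kN
Load 2 — applied couple M₀=18 kN·m at a=12 m (b=L-a=4):
  R_A = M₀/L = 18/16 = 9/8 kN
  R_B = -M₀/L = -18/16 = -9/8 kN
Superposition: R_A = 539/24 kN, R_B = 997/24 kN

R_A = 539/24 kN, R_B = 997/24 kN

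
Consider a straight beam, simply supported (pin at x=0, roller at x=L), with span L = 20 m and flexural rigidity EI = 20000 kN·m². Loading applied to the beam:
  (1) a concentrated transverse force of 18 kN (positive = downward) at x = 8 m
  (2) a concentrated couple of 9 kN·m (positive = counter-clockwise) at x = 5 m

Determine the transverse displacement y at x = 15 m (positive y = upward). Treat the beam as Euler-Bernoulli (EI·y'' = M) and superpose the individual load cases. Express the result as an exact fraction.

Load 1 — point force P=18 kN at a=8 m (b=L-a=12):
  y_1 = -Pa(L-x)(2Lx-a²-x²)/(6LEI)  [x>a] = -18·8·(20-15)·(2·20·15-8²-15²)/(6·20·20000) = -933/10000 m
Load 2 — applied couple M₀=9 kN·m at a=5 m (b=L-a=15):
  y_2 = (M₀x³/(6L)-M₀(x-a)²/2+C₁x)/EI  [x>a] with C₁=M₀(3b²-L²)/(6L)=165/8 = (9·15³/(6·20)-9·(15-5)²/2+(165/8)·15)/20000 = 9/1600 m
Superposition: y = Σ y_i = -3507/40000 m ≈ -0.087675 m

y(15) = -3507/40000 m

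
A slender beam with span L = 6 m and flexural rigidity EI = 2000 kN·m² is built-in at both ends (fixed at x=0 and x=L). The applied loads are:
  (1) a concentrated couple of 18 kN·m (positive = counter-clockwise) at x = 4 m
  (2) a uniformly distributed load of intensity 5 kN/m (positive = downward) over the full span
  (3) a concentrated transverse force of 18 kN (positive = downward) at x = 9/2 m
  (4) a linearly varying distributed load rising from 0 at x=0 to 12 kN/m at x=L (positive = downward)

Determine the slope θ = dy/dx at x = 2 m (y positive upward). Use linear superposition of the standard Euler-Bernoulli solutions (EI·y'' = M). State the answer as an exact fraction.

Load 1 — applied couple M₀=18 kN·m at a=4 m (b=L-a=2):
  θ_1 = (R_Ax²/2 - M_Ax)/EI  [x≤a] with R_A=4, M_A=6 = (4·2²/2 - 6·2)/2000 = -1/500 rad
Load 2 — uniform load w=5 kN/m over full span:
  θ_2 = -wx(L-x)(L-2x)/(12EI) = -5·2·(6-2)·(6-2·2)/(12·2000) = -1/300 rad
Load 3 — point force P=18 kN at a=9/2 m (b=L-a=3/2):
  θ_3 = -Pb²x(2aL-(3a+b)x)/(2L³EI)  [x≤a] = -18·(3/2)²·2·(2·(9/2)·6-(3·(9/2)+(3/2))·2)/(2·6³·2000) = -9/4000 rad
Load 4 — triangular load w₀=12 kN/m (0→w₀ over full span):
  θ_4 = -w₀(2x(L-x)(L-2x)(x+2L)+x²(L-x)²)/(120LEI) = -12·(2·2·(6-2)·(6-2·2)·(2+2·6)+2²·(6-2)²)/(120·6·2000) = -8/1875 rad
Superposition: θ = Σ θ_i = -237/20000 rad ≈ -0.011850 rad

θ(2) = -237/20000 rad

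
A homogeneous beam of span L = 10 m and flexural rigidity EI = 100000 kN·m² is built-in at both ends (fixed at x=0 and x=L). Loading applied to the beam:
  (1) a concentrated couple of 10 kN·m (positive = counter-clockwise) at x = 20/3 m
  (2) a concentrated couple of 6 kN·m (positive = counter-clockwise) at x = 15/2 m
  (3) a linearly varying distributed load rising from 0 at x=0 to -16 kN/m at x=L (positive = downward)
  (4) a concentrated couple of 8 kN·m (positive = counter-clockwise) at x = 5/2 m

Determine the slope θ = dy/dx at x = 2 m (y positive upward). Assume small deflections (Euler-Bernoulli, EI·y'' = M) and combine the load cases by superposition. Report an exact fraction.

Load 1 — applied couple M₀=10 kN·m at a=20/3 m (b=L-a=10/3):
  θ_1 = (R_Ax²/2 - M_Ax)/EI  [x≤a] with R_A=4/3, M_A=10/3 = ((4/3)·2²/2 - (10/3)·2)/100000 = -1/25000 rad
Load 2 — applied couple M₀=6 kN·m at a=15/2 m (b=L-a=5/2):
  θ_2 = (R_Ax²/2 - M_Ax)/EI  [x≤a] with R_A=27/40, M_A=15/8 = ((27/40)·2²/2 - (15/8)·2)/100000 = -3/125000 rad
Load 3 — triangular load w₀=-16 kN/m (0→w₀ over full span):
  θ_3 = -w₀(2x(L-x)(L-2x)(x+2L)+x²(L-x)²)/(120LEI) = -(-16)·(2·2·(10-2)·(10-2·2)·(2+2·10)+2²·(10-2)²)/(120·10·100000) = 28/46875 rad
Load 4 — applied couple M₀=8 kN·m at a=5/2 m (b=L-a=15/2):
  θ_4 = (R_Ax²/2 - M_Ax)/EI  [x≤a] with R_A=9/10, M_A=-3/2 = ((9/10)·2²/2 - (-3/2)·2)/100000 = 3/62500 rad
Superposition: θ = Σ θ_i = 109/187500 rad ≈ 0.000581 rad

θ(2) = 109/187500 rad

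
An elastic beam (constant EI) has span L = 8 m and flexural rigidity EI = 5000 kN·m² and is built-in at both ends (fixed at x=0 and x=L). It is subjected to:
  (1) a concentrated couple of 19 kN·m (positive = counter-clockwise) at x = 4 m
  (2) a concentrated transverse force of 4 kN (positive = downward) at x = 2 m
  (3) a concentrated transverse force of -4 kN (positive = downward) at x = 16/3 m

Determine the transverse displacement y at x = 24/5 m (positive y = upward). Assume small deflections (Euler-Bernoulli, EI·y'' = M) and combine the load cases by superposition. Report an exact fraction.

Load 1 — applied couple M₀=19 kN·m at a=4 m (b=L-a=4):
  y_1 = (R_Ax³/6 - M_Ax²/2 - M₀(x-a)²/2)/EI  [x>a] with R_A=57/16, M_A=19/4 = ((57/16)·(24/5)³/6 - (19/4)·(24/5)²/2 - 19·((24/5)-4)²/2)/5000 = 76/78125 m
Load 2 — point force P=4 kN at a=2 m (b=L-a=6):
  y_2 = -Pa²(L-x)²(3bL-(3b+a)(L-x))/(6L³EI)  [x>a] = -4·2²·(8-(24/5))²·(3·6·8-(3·6+2)·(8-(24/5)))/(6·8³·5000) = -8/9375 m
Load 3 — point force P=-4 kN at a=16/3 m (b=L-a=8/3):
  y_3 = -Pb²x²(3aL-(3a+b)x)/(6L³EI)  [x≤a] = -(-4)·(8/3)²·(24/5)²·(3·(16/3)·8-(3·(16/3)+(8/3))·(24/5))/(6·8³·5000) = 128/78125 m
Superposition: y = Σ y_i = 412/234375 m ≈ 0.001758 m

y(24/5) = 412/234375 m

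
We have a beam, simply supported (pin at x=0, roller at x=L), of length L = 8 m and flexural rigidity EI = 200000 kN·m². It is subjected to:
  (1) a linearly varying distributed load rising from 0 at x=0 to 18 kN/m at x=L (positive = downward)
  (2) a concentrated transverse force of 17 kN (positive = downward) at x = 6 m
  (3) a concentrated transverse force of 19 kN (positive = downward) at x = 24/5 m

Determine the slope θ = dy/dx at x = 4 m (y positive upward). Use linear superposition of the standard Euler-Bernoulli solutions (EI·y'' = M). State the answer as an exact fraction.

Load 1 — triangular load w₀=18 kN/m (0→w₀ over full span):
  θ_1 = -w₀(7L⁴-30L²x²+15x⁴)/(360LEI) = -18·(7·8⁴-30·8²·4²+15·4⁴)/(360·8·200000) = -7/125000 rad
Load 2 — point force P=17 kN at a=6 m (b=L-a=2):
  θ_2 = -Pb(L²-b²-3x²)/(6LEI)  [x≤a] = -17·2·(8²-2²-3·4²)/(6·8·200000) = -17/400000 rad
Load 3 — point force P=19 kN at a=24/5 m (b=L-a=16/5):
  θ_3 = -Pb(L²-b²-3x²)/(6LEI)  [x≤a] = -19·(16/5)·(8²-(16/5)²-3·4²)/(6·8·200000) = -57/1562500 rad
Superposition: θ = Σ θ_i = -6749/50000000 rad ≈ -0.000135 rad

θ(4) = -6749/50000000 rad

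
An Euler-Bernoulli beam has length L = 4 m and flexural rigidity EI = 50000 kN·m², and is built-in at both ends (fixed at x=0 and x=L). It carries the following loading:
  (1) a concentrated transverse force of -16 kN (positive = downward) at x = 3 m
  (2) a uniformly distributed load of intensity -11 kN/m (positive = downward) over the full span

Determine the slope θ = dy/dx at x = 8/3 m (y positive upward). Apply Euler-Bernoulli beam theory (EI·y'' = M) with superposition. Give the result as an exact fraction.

Load 1 — point force P=-16 kN at a=3 m (b=L-a=1):
  θ_1 = -Pb²x(2aL-(3a+b)x)/(2L³EI)  [x≤a] = -(-16)·1²·(8/3)·(2·3·4-(3·3+1)·(8/3))/(2·4³·50000) = -1/56250 rad
Load 2 — uniform load w=-11 kN/m over full span:
  θ_2 = -wx(L-x)(L-2x)/(12EI) = -(-11)·(8/3)·(4-(8/3))·(4-2·(8/3))/(12·50000) = -22/253125 rad
Superposition: θ = Σ θ_i = -53/506250 rad ≈ -0.000105 rad

θ(8/3) = -53/506250 rad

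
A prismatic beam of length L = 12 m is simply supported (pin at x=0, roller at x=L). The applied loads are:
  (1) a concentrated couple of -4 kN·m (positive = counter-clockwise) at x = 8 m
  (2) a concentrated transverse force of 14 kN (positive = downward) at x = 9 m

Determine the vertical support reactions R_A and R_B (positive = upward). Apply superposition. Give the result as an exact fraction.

R_A = 19/6 kN, R_B = 65/6 kN

Load 1 — applied couple M₀=-4 kN·m at a=8 m (b=L-a=4):
  R_A = M₀/L = (-4)/12 = -1/3 kN
  R_B = -M₀/L = -(-4)/12 = 1/3 kN
Load 2 — point force P=14 kN at a=9 m (b=L-a=3):
  R_A = Pb/L = 14·3/12 = 7/2 kN
  R_B = Pa/L = 14·9/12 = 21/2 kN
Superposition: R_A = 19/6 kN, R_B = 65/6 kN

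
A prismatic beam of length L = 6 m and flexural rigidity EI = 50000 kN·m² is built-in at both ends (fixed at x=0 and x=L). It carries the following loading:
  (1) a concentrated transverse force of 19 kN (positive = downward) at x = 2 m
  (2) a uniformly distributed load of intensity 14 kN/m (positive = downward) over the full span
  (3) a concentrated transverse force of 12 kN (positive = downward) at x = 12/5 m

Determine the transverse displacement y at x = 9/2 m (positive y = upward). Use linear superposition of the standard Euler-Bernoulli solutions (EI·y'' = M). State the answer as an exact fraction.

y(9/2) = -37159/48000000 m

Load 1 — point force P=19 kN at a=2 m (b=L-a=4):
  y_1 = -Pa²(L-x)²(3bL-(3b+a)(L-x))/(6L³EI)  [x>a] = -19·2²·(6-(9/2))²·(3·4·6-(3·4+2)·(6-(9/2)))/(6·6³·50000) = -323/2400000 m
Load 2 — uniform load w=14 kN/m over full span:
  y_2 = -wx²(L-x)²/(24EI) = -14·(9/2)²·(6-(9/2))²/(24·50000) = -1701/3200000 m
Load 3 — point force P=12 kN at a=12/5 m (b=L-a=18/5):
  y_3 = -Pa²(L-x)²(3bL-(3b+a)(L-x))/(6L³EI)  [x>a] = -12·(12/5)²·(6-(9/2))²·(3·(18/5)·6-(3·(18/5)+(12/5))·(6-(9/2)))/(6·6³·50000) = -27/250000 m
Superposition: y = Σ y_i = -37159/48000000 m ≈ -0.000774 m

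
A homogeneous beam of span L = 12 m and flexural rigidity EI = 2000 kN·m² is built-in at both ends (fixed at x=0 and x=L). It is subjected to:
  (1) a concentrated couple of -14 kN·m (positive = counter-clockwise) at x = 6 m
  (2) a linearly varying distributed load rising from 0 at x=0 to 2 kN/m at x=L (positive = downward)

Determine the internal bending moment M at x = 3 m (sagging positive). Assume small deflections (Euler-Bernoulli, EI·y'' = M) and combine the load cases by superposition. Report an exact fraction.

Load 1 — applied couple M₀=-14 kN·m at a=6 m (b=L-a=6):
  M_1 = R_Ax - M_A  [x≤a] with R_A=-7/4, M_A=-7/2 = (-7/4)·3 - (-7/2) = -7/4 kN·m
Load 2 — triangular load w₀=2 kN/m (0→w₀ over full span):
  M_2 = 3w₀Lx/20 - w₀L²/30 - w₀x³/(6L) = 3·2·12·3/20 - 2·12²/30 - 2·3³/(6·12) = 9/20 kN·m
Superposition: M = Σ M_i = -13/10 kN·m ≈ -1.300000 kN·m

M(3) = -13/10 kN·m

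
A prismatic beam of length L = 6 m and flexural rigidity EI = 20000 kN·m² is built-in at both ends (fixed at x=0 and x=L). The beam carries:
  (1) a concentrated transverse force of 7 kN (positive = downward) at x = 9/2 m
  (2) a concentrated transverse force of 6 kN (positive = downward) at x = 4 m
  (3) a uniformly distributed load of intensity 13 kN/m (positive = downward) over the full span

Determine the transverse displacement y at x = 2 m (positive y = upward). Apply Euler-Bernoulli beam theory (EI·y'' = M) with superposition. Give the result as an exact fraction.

Load 1 — point force P=7 kN at a=9/2 m (b=L-a=3/2):
  y_1 = -Pb²x²(3aL-(3a+b)x)/(6L³EI)  [x≤a] = -7·(3/2)²·2²·(3·(9/2)·6-(3·(9/2)+(3/2))·2)/(6·6³·20000) = -119/960000 m
Load 2 — point force P=6 kN at a=4 m (b=L-a=2):
  y_2 = -Pb²x²(3aL-(3a+b)x)/(6L³EI)  [x≤a] = -6·2²·2²·(3·4·6-(3·4+2)·2)/(6·6³·20000) = -11/67500 m
Load 3 — uniform load w=13 kN/m over full span:
  y_3 = -wx²(L-x)²/(24EI) = -13·2²·(6-2)²/(24·20000) = -13/7500 m
Superposition: y = Σ y_i = -3491/1728000 m ≈ -0.002020 m

y(2) = -3491/1728000 m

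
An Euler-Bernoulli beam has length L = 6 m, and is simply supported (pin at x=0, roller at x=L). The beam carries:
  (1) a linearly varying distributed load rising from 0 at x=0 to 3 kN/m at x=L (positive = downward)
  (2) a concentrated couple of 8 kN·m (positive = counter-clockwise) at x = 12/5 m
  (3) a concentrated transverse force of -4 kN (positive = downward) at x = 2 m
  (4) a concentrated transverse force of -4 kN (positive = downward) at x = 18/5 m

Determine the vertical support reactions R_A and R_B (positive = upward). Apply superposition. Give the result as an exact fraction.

Load 1 — triangular load w₀=3 kN/m (0→w₀ over full span):
  R_A = w₀L/6 = 3·6/6 = 3 kN
  R_B = w₀L/3 = 3·6/3 = 6 kN
Load 2 — applied couple M₀=8 kN·m at a=12/5 m (b=L-a=18/5):
  R_A = M₀/L = 8/6 = 4/3 kN
  R_B = -M₀/L = -8/6 = -4/3 kN
Load 3 — point force P=-4 kN at a=2 m (b=L-a=4):
  R_A = Pb/L = (-4)·4/6 = -8/3 kN
  R_B = Pa/L = (-4)·2/6 = -4/3 kN
Load 4 — point force P=-4 kN at a=18/5 m (b=L-a=12/5):
  R_A = Pb/L = (-4)·(12/5)/6 = -8/5 kN
  R_B = Pa/L = (-4)·(18/5)/6 = -12/5 kN
Superposition: R_A = 1/15 kN, R_B = 14/15 kN

R_A = 1/15 kN, R_B = 14/15 kN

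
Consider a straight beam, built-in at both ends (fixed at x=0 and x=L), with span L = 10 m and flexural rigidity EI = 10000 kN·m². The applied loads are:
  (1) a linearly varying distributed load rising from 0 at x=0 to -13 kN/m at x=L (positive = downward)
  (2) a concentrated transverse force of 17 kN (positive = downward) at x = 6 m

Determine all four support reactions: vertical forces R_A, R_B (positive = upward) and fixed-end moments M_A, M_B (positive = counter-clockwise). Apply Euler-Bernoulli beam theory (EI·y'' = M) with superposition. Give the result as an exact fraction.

Load 1 — triangular load w₀=-13 kN/m (0→w₀ over full span):
  R_A = 3w₀L/20 = 3·(-13)·10/20 = -39/2 kN
  M_A = w₀L²/30 = (-13)·10²/30 = -130/3 kN·m
  R_B = 7w₀L/20 = 7·(-13)·10/20 = -91/2 kN
  M_B = -w₀L²/20 = -(-13)·10²/20 = 65 kN·m
Load 2 — point force P=17 kN at a=6 m (b=L-a=4):
  R_A = Pb²(3a+b)/L³ = 17·4²·(3·6+4)/10³ = 748/125 kN
  M_A = Pab²/L² = 17·6·4²/10² = 408/25 kN·m
  R_B = Pa²(a+3b)/L³ = 17·6²·(6+3·4)/10³ = 1377/125 kN
  M_B = -Pa²b/L² = -17·6²·4/10² = -612/25 kN·m
Superposition: R_A = -3379/250 kN, M_A = -2026/75 kN·m, R_B = -8621/250 kN, M_B = 1013/25 kN·m

R_A = -3379/250 kN, M_A = -2026/75 kN·m, R_B = -8621/250 kN, M_B = 1013/25 kN·m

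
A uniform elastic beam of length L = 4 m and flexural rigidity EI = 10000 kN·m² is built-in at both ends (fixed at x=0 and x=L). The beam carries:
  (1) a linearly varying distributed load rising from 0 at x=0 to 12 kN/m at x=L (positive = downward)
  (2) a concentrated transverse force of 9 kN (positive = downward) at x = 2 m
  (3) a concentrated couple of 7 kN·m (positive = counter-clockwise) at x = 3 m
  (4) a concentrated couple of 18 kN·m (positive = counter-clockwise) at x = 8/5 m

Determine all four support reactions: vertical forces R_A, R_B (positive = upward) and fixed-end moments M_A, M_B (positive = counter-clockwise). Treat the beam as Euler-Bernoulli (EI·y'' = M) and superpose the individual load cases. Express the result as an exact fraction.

Load 1 — triangular load w₀=12 kN/m (0→w₀ over full span):
  R_A = 3w₀L/20 = 3·12·4/20 = 36/5 kN
  M_A = w₀L²/30 = 12·4²/30 = 32/5 kN·m
  R_B = 7w₀L/20 = 7·12·4/20 = 84/5 kN
  M_B = -w₀L²/20 = -12·4²/20 = -48/5 kN·m
Load 2 — point force P=9 kN at a=2 m (b=L-a=2):
  R_A = Pb²(3a+b)/L³ = 9·2²·(3·2+2)/4³ = 9/2 kN
  M_A = Pab²/L² = 9·2·2²/4² = 9/2 kN·m
  R_B = Pa²(a+3b)/L³ = 9·2²·(2+3·2)/4³ = 9/2 kN
  M_B = -Pa²b/L² = -9·2²·2/4² = -9/2 kN·m
Load 3 — applied couple M₀=7 kN·m at a=3 m (b=L-a=1):
  R_A = 6M₀ab/L³ = 6·7·3·1/4³ = 63/32 kN
  M_A = M₀b(2a-b)/L² = 7·1·(2·3-1)/4² = 35/16 kN·m
  R_B = -6M₀ab/L³ = -6·7·3·1/4³ = -63/32 kN
  M_B = M₀a(2b-a)/L² = 7·3·(2·1-3)/4² = -21/16 kN·m
Load 4 — applied couple M₀=18 kN·m at a=8/5 m (b=L-a=12/5):
  R_A = 6M₀ab/L³ = 6·18·(8/5)·(12/5)/4³ = 162/25 kN
  M_A = M₀b(2a-b)/L² = 18·(12/5)·(2·(8/5)-(12/5))/4² = 54/25 kN·m
  R_B = -6M₀ab/L³ = -6·18·(8/5)·(12/5)/4³ = -162/25 kN
  M_B = M₀a(2b-a)/L² = 18·(8/5)·(2·(12/5)-(8/5))/4² = 144/25 kN·m
Superposition: R_A = 16119/800 kN, M_A = 6099/400 kN·m, R_B = 10281/800 kN, M_B = -3861/400 kN·m

R_A = 16119/800 kN, M_A = 6099/400 kN·m, R_B = 10281/800 kN, M_B = -3861/400 kN·m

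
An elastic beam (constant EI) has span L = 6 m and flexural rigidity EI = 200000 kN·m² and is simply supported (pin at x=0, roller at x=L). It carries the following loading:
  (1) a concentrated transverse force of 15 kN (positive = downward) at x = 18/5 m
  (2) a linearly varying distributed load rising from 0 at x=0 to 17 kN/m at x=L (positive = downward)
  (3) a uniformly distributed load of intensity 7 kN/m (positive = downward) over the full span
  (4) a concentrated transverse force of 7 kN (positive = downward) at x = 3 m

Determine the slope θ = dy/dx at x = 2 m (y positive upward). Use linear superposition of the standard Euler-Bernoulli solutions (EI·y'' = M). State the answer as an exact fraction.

Load 1 — point force P=15 kN at a=18/5 m (b=L-a=12/5):
  θ_1 = -Pb(L²-b²-3x²)/(6LEI)  [x≤a] = -15·(12/5)·(6²-(12/5)²-3·2²)/(6·6·200000) = -57/625000 rad
Load 2 — triangular load w₀=17 kN/m (0→w₀ over full span):
  θ_2 = -w₀(7L⁴-30L²x²+15x⁴)/(360LEI) = -17·(7·6⁴-30·6²·2²+15·2⁴)/(360·6·200000) = -221/1125000 rad
Load 3 — uniform load w=7 kN/m over full span:
  θ_3 = -w(L³-6Lx²+4x³)/(24EI) = -7·(6³-6·6·2²+4·2³)/(24·200000) = -91/600000 rad
Load 4 — point force P=7 kN at a=3 m (b=L-a=3):
  θ_4 = -Pb(L²-b²-3x²)/(6LEI)  [x≤a] = -7·3·(6²-3²-3·2²)/(6·6·200000) = -7/160000 rad
Superposition: θ = Σ θ_i = -86951/180000000 rad ≈ -0.000483 rad

θ(2) = -86951/180000000 rad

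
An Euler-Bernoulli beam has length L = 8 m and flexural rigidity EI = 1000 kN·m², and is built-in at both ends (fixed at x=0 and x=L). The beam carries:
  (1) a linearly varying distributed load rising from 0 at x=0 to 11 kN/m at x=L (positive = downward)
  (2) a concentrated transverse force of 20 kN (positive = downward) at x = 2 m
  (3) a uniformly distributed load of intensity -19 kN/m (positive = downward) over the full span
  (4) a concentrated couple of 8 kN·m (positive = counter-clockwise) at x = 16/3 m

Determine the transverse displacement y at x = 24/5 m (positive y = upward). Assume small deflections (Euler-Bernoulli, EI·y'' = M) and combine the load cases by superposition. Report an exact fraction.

Load 1 — triangular load w₀=11 kN/m (0→w₀ over full span):
  y_1 = -w₀x²(L-x)²(x+2L)/(120LEI) = -11·(24/5)²·(8-(24/5))²·((24/5)+2·8)/(120·8·1000) = -109824/1953125 m
Load 2 — point force P=20 kN at a=2 m (b=L-a=6):
  y_2 = -Pa²(L-x)²(3bL-(3b+a)(L-x))/(6L³EI)  [x>a] = -20·2²·(8-(24/5))²·(3·6·8-(3·6+2)·(8-(24/5)))/(6·8³·1000) = -8/375 m
Load 3 — uniform load w=-19 kN/m over full span:
  y_3 = -wx²(L-x)²/(24EI) = -(-19)·(24/5)²·(8-(24/5))²/(24·1000) = 14592/78125 m
Load 4 — applied couple M₀=8 kN·m at a=16/3 m (b=L-a=8/3):
  y_4 = (R_Ax³/6 - M_Ax²/2)/EI  [x≤a] with R_A=4/3, M_A=8/3 = ((4/3)·(24/5)³/6 - (8/3)·(24/5)²/2)/1000 = -96/15625 m
Superposition: y = Σ y_i = 603928/5859375 m ≈ 0.103070 m

y(24/5) = 603928/5859375 m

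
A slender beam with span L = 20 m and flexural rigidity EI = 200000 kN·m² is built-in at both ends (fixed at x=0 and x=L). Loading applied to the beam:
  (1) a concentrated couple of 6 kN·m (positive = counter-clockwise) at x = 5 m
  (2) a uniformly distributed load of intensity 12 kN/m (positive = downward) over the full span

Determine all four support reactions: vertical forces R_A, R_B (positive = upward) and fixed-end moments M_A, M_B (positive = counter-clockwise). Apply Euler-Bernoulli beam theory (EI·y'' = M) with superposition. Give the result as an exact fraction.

Load 1 — applied couple M₀=6 kN·m at a=5 m (b=L-a=15):
  R_A = 6M₀ab/L³ = 6·6·5·15/20³ = 27/80 kN
  M_A = M₀b(2a-b)/L² = 6·15·(2·5-15)/20² = -9/8 kN·m
  R_B = -6M₀ab/L³ = -6·6·5·15/20³ = -27/80 kN
  M_B = M₀a(2b-a)/L² = 6·5·(2·15-5)/20² = 15/8 kN·m
Load 2 — uniform load w=12 kN/m over full span:
  R_A = wL/2 = 12·20/2 = 120 kN
  M_A = wL²/12 = 12·20²/12 = 400 kN·m
  R_B = wL/2 = 12·20/2 = 120 kN
  M_B = -wL²/12 = -12·20²/12 = -400 kN·m
Superposition: R_A = 9627/80 kN, M_A = 3191/8 kN·m, R_B = 9573/80 kN, M_B = -3185/8 kN·m

R_A = 9627/80 kN, M_A = 3191/8 kN·m, R_B = 9573/80 kN, M_B = -3185/8 kN·m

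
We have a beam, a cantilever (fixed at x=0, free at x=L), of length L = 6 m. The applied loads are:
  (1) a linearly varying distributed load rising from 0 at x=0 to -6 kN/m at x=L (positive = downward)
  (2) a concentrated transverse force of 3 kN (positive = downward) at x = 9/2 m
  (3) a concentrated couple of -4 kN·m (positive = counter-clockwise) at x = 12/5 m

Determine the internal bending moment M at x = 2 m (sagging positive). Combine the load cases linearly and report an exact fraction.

Load 1 — triangular load w₀=-6 kN/m (0→w₀ over full span):
  M_1 = w₀Lx/2 - w₀L²/3 - w₀x³/(6L) = (-6)·6·2/2 - (-6)·6²/3 - (-6)·2³/(6·6) = 112/3 kN·m
Load 2 — point force P=3 kN at a=9/2 m (b=L-a=3/2):
  M_2 = -P(a-x)  [x≤a] = -3·((9/2)-2) = -15/2 kN·m
Load 3 — applied couple M₀=-4 kN·m at a=12/5 m (b=L-a=18/5):
  M_3 = M₀  [x≤a] = (-4) = -4 kN·m
Superposition: M = Σ M_i = 155/6 kN·m ≈ 25.833333 kN·m

M(2) = 155/6 kN·m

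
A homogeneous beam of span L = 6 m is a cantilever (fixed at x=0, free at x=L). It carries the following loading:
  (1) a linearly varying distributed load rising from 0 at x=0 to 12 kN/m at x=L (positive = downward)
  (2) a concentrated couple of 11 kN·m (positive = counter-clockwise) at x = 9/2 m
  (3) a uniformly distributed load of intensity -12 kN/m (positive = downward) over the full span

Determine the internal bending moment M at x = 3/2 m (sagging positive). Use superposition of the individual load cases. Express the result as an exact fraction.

Load 1 — triangular load w₀=12 kN/m (0→w₀ over full span):
  M_1 = w₀Lx/2 - w₀L²/3 - w₀x³/(6L) = 12·6·(3/2)/2 - 12·6²/3 - 12·(3/2)³/(6·6) = -729/8 kN·m
Load 2 — applied couple M₀=11 kN·m at a=9/2 m (b=L-a=3/2):
  M_2 = M₀  [x≤a] = 11 = 11 kN·m
Load 3 — uniform load w=-12 kN/m over full span:
  M_3 = -w(L-x)²/2 = -(-12)·(6-(3/2))²/2 = 243/2 kN·m
Superposition: M = Σ M_i = 331/8 kN·m ≈ 41.375000 kN·m

M(3/2) = 331/8 kN·m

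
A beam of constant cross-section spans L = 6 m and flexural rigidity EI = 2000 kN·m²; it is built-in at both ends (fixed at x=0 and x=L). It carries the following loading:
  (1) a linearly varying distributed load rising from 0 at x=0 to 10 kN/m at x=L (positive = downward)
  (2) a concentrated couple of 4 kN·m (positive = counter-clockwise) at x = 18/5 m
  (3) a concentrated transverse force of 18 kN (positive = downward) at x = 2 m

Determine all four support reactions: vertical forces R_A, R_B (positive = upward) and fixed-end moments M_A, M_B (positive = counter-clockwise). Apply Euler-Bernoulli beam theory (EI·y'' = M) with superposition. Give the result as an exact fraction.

R_A = 1747/75 kN, M_A = 732/25 kN·m, R_B = 1853/75 kN, M_B = -638/25 kN·m

Load 1 — triangular load w₀=10 kN/m (0→w₀ over full span):
  R_A = 3w₀L/20 = 3·10·6/20 = 9 kN
  M_A = w₀L²/30 = 10·6²/30 = 12 kN·m
  R_B = 7w₀L/20 = 7·10·6/20 = 21 kN
  M_B = -w₀L²/20 = -10·6²/20 = -18 kN·m
Load 2 — applied couple M₀=4 kN·m at a=18/5 m (b=L-a=12/5):
  R_A = 6M₀ab/L³ = 6·4·(18/5)·(12/5)/6³ = 24/25 kN
  M_A = M₀b(2a-b)/L² = 4·(12/5)·(2·(18/5)-(12/5))/6² = 32/25 kN·m
  R_B = -6M₀ab/L³ = -6·4·(18/5)·(12/5)/6³ = -24/25 kN
  M_B = M₀a(2b-a)/L² = 4·(18/5)·(2·(12/5)-(18/5))/6² = 12/25 kN·m
Load 3 — point force P=18 kN at a=2 m (b=L-a=4):
  R_A = Pb²(3a+b)/L³ = 18·4²·(3·2+4)/6³ = 40/3 kN
  M_A = Pab²/L² = 18·2·4²/6² = 16 kN·m
  R_B = Pa²(a+3b)/L³ = 18·2²·(2+3·4)/6³ = 14/3 kN
  M_B = -Pa²b/L² = -18·2²·4/6² = -8 kN·m
Superposition: R_A = 1747/75 kN, M_A = 732/25 kN·m, R_B = 1853/75 kN, M_B = -638/25 kN·m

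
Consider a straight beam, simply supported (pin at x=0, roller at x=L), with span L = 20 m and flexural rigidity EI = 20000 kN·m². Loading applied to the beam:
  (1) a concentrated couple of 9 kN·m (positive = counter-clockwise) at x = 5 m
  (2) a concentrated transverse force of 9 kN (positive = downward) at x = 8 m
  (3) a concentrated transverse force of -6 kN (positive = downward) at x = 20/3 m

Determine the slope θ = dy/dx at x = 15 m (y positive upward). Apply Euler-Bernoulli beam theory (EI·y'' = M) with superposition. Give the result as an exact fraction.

θ(15) = 23939/10800000 rad

Load 1 — applied couple M₀=9 kN·m at a=5 m (b=L-a=15):
  θ_1 = (M₀x²/(2L)-M₀(x-a)+C₁)/EI  [x>a] with C₁=M₀(3b²-L²)/(6L)=165/8 = (9·15²/(2·20)-9·(15-5)+(165/8))/20000 = -3/3200 rad
Load 2 — point force P=9 kN at a=8 m (b=L-a=12):
  θ_2 = -Pa(2L²-6Lx+3x²+a²)/(6LEI)  [x>a] = -9·8·(2·20²-6·20·15+3·15²+8²)/(6·20·20000) = 783/100000 rad
Load 3 — point force P=-6 kN at a=20/3 m (b=L-a=40/3):
  θ_3 = -Pa(2L²-6Lx+3x²+a²)/(6LEI)  [x>a] = -(-6)·(20/3)·(2·20²-6·20·15+3·15²+(20/3)²)/(6·20·20000) = -101/21600 rad
Superposition: θ = Σ θ_i = 23939/10800000 rad ≈ 0.002217 rad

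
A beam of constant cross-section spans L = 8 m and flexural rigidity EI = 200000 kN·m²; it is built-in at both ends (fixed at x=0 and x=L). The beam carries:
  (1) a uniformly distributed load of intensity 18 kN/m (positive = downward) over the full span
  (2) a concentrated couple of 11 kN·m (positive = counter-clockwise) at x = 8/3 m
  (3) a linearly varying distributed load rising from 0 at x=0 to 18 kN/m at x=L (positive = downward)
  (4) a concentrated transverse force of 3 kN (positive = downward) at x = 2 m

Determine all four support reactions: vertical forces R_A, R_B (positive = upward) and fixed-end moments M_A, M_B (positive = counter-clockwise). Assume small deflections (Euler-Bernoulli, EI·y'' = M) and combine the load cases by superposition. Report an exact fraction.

R_A = 47023/480 kN, M_A = 5511/40 kN·m, R_B = 58097/480 kN, M_B = -18127/120 kN·m

Load 1 — uniform load w=18 kN/m over full span:
  R_A = wL/2 = 18·8/2 = 72 kN
  M_A = wL²/12 = 18·8²/12 = 96 kN·m
  R_B = wL/2 = 18·8/2 = 72 kN
  M_B = -wL²/12 = -18·8²/12 = -96 kN·m
Load 2 — applied couple M₀=11 kN·m at a=8/3 m (b=L-a=16/3):
  R_A = 6M₀ab/L³ = 6·11·(8/3)·(16/3)/8³ = 11/6 kN
  M_A = M₀b(2a-b)/L² = 11·(16/3)·(2·(8/3)-(16/3))/8² = 0 kN·m
  R_B = -6M₀ab/L³ = -6·11·(8/3)·(16/3)/8³ = -11/6 kN
  M_B = M₀a(2b-a)/L² = 11·(8/3)·(2·(16/3)-(8/3))/8² = 11/3 kN·m
Load 3 — triangular load w₀=18 kN/m (0→w₀ over full span):
  R_A = 3w₀L/20 = 3·18·8/20 = 108/5 kN
  M_A = w₀L²/30 = 18·8²/30 = 192/5 kN·m
  R_B = 7w₀L/20 = 7·18·8/20 = 252/5 kN
  M_B = -w₀L²/20 = -18·8²/20 = -288/5 kN·m
Load 4 — point force P=3 kN at a=2 m (b=L-a=6):
  R_A = Pb²(3a+b)/L³ = 3·6²·(3·2+6)/8³ = 81/32 kN
  M_A = Pab²/L² = 3·2·6²/8² = 27/8 kN·m
  R_B = Pa²(a+3b)/L³ = 3·2²·(2+3·6)/8³ = 15/32 kN
  M_B = -Pa²b/L² = -3·2²·6/8² = -9/8 kN·m
Superposition: R_A = 47023/480 kN, M_A = 5511/40 kN·m, R_B = 58097/480 kN, M_B = -18127/120 kN·m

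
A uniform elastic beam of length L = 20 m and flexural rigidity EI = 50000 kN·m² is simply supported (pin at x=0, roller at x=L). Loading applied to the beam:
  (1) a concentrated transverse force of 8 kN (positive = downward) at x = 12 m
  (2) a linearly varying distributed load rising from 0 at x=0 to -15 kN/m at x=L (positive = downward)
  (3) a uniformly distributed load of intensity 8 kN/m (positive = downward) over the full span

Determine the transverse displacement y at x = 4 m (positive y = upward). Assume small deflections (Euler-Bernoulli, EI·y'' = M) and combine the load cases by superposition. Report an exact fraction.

Load 1 — point force P=8 kN at a=12 m (b=L-a=8):
  y_1 = -Pbx(L²-b²-x²)/(6LEI)  [x≤a] = -8·8·4·(20²-8²-4²)/(6·20·50000) = -128/9375 m
Load 2 — triangular load w₀=-15 kN/m (0→w₀ over full span):
  y_2 = -w₀x(7L⁴-10L²x²+3x⁴)/(360LEI) = -(-15)·4·(7·20⁴-10·20²·4²+3·4⁴)/(360·20·50000) = 2752/15625 m
Load 3 — uniform load w=8 kN/m over full span:
  y_3 = -wx(L³-2Lx²+x³)/(24EI) = -8·4·(20³-2·20·4²+4³)/(24·50000) = -1856/9375 m
Superposition: y = Σ y_i = -1664/46875 m ≈ -0.035499 m

y(4) = -1664/46875 m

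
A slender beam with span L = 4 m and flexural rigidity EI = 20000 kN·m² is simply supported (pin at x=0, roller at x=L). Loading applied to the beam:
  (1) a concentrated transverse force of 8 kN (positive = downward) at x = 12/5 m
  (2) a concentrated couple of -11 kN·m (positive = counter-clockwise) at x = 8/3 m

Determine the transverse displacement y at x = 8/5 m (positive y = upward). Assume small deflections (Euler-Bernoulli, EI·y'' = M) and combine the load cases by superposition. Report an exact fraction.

Load 1 — point force P=8 kN at a=12/5 m (b=L-a=8/5):
  y_1 = -Pbx(L²-b²-x²)/(6LEI)  [x≤a] = -8·(8/5)·(8/5)·(4²-(8/5)²-(8/5)²)/(6·4·20000) = -544/1171875 m
Load 2 — applied couple M₀=-11 kN·m at a=8/3 m (b=L-a=4/3):
  y_2 = (M₀x³/(6L)+C₁x)/EI  [x≤a] with C₁=M₀(3b²-L²)/(6L)=44/9 = ((-11)·(8/5)³/(6·4)+(44/9)·(8/5))/20000 = 209/703125 m
Superposition: y = Σ y_i = -587/3515625 m ≈ -0.000167 m

y(8/5) = -587/3515625 m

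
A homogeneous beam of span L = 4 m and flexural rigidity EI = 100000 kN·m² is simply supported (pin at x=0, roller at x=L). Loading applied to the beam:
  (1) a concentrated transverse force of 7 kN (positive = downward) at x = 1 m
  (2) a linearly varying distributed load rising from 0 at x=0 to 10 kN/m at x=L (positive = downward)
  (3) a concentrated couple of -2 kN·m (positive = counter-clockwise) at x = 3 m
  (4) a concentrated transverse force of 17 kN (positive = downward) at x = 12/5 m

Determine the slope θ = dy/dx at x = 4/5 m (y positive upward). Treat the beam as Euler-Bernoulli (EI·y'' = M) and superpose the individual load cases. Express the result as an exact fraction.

θ(4/5) = -242383/900000000 rad

Load 1 — point force P=7 kN at a=1 m (b=L-a=3):
  θ_1 = -Pb(L²-b²-3x²)/(6LEI)  [x≤a] = -7·3·(4²-3²-3·(4/5)²)/(6·4·100000) = -889/20000000 rad
Load 2 — triangular load w₀=10 kN/m (0→w₀ over full span):
  θ_2 = -w₀(7L⁴-30L²x²+15x⁴)/(360LEI) = -10·(7·4⁴-30·4²·(4/5)²+15·(4/5)⁴)/(360·4·100000) = -364/3515625 rad
Load 3 — applied couple M₀=-2 kN·m at a=3 m (b=L-a=1):
  θ_3 = (M₀x²/(2L)+C₁)/EI  [x≤a] with C₁=M₀(3b²-L²)/(6L)=13/12 = ((-2)·(4/5)²/(2·4)+(13/12))/100000 = 277/30000000 rad
Load 4 — point force P=17 kN at a=12/5 m (b=L-a=8/5):
  θ_4 = -Pb(L²-b²-3x²)/(6LEI)  [x≤a] = -17·(8/5)·(4²-(8/5)²-3·(4/5)²)/(6·4·100000) = -51/390625 rad
Superposition: θ = Σ θ_i = -242383/900000000 rad ≈ -0.000269 rad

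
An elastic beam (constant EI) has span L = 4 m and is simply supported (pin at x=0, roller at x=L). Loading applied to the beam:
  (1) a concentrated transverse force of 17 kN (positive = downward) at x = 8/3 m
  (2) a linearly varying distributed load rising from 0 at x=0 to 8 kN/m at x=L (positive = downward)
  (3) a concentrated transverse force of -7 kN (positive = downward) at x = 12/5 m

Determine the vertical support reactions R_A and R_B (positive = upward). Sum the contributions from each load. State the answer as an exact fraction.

Load 1 — point force P=17 kN at a=8/3 m (b=L-a=4/3):
  R_A = Pb/L = 17·(4/3)/4 = 17/3 kN
  R_B = Pa/L = 17·(8/3)/4 = 34/3 kN
Load 2 — triangular load w₀=8 kN/m (0→w₀ over full span):
  R_A = w₀L/6 = 8·4/6 = 16/3 kN
  R_B = w₀L/3 = 8·4/3 = 32/3 kN
Load 3 — point force P=-7 kN at a=12/5 m (b=L-a=8/5):
  R_A = Pb/L = (-7)·(8/5)/4 = -14/5 kN
  R_B = Pa/L = (-7)·(12/5)/4 = -21/5 kN
Superposition: R_A = 41/5 kN, R_B = 89/5 kN

R_A = 41/5 kN, R_B = 89/5 kN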